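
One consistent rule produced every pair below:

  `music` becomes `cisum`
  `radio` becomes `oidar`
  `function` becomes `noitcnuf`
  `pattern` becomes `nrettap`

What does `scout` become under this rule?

tuocs

The output letters match the input read backwards: music reversed is cisum. It's just the letters in reverse order.
For scout: reverse → tuocs.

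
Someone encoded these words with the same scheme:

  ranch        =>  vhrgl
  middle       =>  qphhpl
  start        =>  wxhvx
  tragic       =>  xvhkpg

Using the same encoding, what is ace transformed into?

hgl

The shift depends on letter class: consonant r→v is +4, but vowel a→h is +7. Two shifts are in play — +7 for a/e/i/o/u, +4 for every other letter.
On ace: a(vowel)+7=h, c(cons)+4=g, e(vowel)+7=l.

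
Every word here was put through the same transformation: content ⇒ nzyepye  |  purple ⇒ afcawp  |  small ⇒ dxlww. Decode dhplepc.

Compare letters: c→n is +11, o→z is +11, n→y is +11 — a constant shift. Each letter is shifted forward by 11 in the alphabet (a Caesar shift of +11).
Undoing it on dhplepc: d−11=s, h−11=w, p−11=e, l−11=a, e−11=t, p−11=e, c−11=r.

sweater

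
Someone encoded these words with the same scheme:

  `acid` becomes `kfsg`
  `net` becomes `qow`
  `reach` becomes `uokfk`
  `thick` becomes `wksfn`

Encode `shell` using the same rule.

vkooo

The shift depends on letter class: consonant c→f is +3, but vowel a→k is +10. The rule splits by letter class: vowels +10, consonants +3.
For shell: s(cons)+3=v, h(cons)+3=k, e(vowel)+10=o, l(cons)+3=o, l(cons)+3=o.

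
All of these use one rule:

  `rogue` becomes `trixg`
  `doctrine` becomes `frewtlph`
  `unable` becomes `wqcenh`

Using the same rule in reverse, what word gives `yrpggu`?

wonder

Shifts by position in rogue: pos 0: r→t (+2), pos 1: o→r (+3), pos 2: g→i (+2), pos 3: u→x (+3) — repeating every 2. A repeating key of period 2 is used — shifts +2, +3 over and over.
Undoing it on yrpggu: y−2=w, r−3=o, p−2=n, g−3=d, g−2=e, u−3=r.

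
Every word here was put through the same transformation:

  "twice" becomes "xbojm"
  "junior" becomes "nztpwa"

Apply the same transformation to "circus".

The shift increases by 1 at each position, starting from +4: 4, 5, 6, ….
On circus: c+4=g, i+5=n, r+6=x, c+7=j, u+8=c, s+9=b.

gnxjcb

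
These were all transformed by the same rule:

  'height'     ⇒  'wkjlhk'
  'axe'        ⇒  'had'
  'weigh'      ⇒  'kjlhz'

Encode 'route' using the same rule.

hwxru

The output letters match the input read backwards, each shifted +3: height reversed is thgieh. Two steps: reverse the string, then apply a Caesar shift of +3.
On route: reverse → etuor; then shift: e+3=h, t+3=w, u+3=x, o+3=r, r+3=u.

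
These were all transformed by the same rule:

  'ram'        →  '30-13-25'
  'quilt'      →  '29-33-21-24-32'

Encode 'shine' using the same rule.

31-20-21-26-17

r is letter #18 and maps to 30: an offset of 12. The number is (letter's place in the alphabet, a=1) + 12.
On shine: s=19→31, h=8→20, i=9→21, n=14→26, e=5→17.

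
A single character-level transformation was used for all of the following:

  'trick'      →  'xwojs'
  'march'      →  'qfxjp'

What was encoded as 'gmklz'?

cheer

Each letter shifts forward by (position + 4), i.e. 4, 5, 6, … — the shift grows by one for each successive letter.
Reversing it on gmklz: g−4=c, m−5=h, k−6=e, l−7=e, z−8=r.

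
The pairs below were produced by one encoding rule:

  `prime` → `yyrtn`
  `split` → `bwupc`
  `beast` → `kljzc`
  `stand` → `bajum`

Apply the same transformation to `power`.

Shifts by position in prime: pos 0: p→y (+9), pos 1: r→y (+7), pos 2: i→r (+9), pos 3: m→t (+7) — repeating every 2. The shifts repeat in a cycle of length 2: positions 0,1,… shift by +9, +7, then the pattern repeats.
For power: p+9=y, o+7=v, w+9=f, e+7=l, r+9=a.

yvfla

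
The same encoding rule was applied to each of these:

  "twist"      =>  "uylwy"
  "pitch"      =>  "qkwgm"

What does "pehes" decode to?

In twist: t→u is +1, w→y is +2, i→l is +3, s→w is +4 — the shift increases by 1 each position. The shift increases by 1 at each position, starting from +1: 1, 2, 3, ….
Undoing it on pehes: p−1=o, e−2=c, h−3=e, e−4=a, s−5=n.

ocean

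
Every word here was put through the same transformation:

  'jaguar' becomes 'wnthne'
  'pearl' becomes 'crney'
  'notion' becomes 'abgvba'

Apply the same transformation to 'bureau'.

Compare letters: j→w is +13, a→n is +13, g→t is +13 — a constant shift. Every letter moves 13 places later in the alphabet, wrapping around z→a.
Applying it to bureau: b+13=o, u+13=h, r+13=e, e+13=r, a+13=n, u+13=h.

ohernh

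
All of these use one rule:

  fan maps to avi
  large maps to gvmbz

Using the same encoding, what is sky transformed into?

nft

Compare letters: f→a is +21, a→v is +21, n→i is +21 — a constant shift. Each letter is shifted forward by 21 in the alphabet (a Caesar shift of +21).
Applying it to sky: s+21=n, k+21=f, y+21=t.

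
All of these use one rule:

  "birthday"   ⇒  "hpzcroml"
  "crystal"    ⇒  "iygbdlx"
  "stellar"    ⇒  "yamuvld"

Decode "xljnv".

rebel

In birthday: b→h is +6, i→p is +7, r→z is +8, t→c is +9 — the shift increases by 1 each position. The shift increases by 1 at each position, starting from +6: 6, 7, 8, ….
Undoing it on xljnv: x−6=r, l−7=e, j−8=b, n−9=e, v−10=l.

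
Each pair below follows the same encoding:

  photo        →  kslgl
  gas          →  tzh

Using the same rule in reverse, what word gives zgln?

atom

Each pair mirrors across the alphabet (p↔k, h↔s, o↔l): positions sum to 25. Letters are reflected about the middle of the alphabet (position → 25−position): Atbash.
Reversing it on zgln: z↔a, g↔t, l↔o, n↔m.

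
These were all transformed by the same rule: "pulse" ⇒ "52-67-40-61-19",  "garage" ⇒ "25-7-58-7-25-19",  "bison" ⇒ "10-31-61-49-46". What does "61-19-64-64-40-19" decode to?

p(#16)→52 and u(#21)→67: differences scale by 3, so n = 3·pos + 4. Each letter becomes 3×(its alphabet position, a=1..z=26) + 4.
Reversing it on 61-19-64-64-40-19: 61→(61−4)÷3=19=s, 19→(19−4)÷3=5=e, 64→(64−4)÷3=20=t, 64→(64−4)÷3=20=t, 40→(40−4)÷3=12=l, 19→(19−4)÷3=5=e.

settle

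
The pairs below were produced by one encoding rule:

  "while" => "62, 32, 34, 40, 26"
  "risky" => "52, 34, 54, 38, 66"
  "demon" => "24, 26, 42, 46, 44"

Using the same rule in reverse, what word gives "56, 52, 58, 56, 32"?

truth

w(#23)→62 and h(#8)→32: differences scale by 2, so n = 2·pos + 16. Each letter becomes 2×(its alphabet position, a=1..z=26) + 16.
Reversing it on 56, 52, 58, 56, 32: 56→(56−16)÷2=20=t, 52→(52−16)÷2=18=r, 58→(58−16)÷2=21=u, 56→(56−16)÷2=20=t, 32→(32−16)÷2=8=h.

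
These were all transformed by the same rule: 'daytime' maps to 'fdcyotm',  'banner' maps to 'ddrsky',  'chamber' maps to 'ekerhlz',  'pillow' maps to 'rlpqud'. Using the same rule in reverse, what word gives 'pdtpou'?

Each letter shifts forward by (position + 2), i.e. 2, 3, 4, … — the shift grows by one for each successive letter.
Decoding pdtpou: p−2=n, d−3=a, t−4=p, p−5=k, o−6=i, u−7=n.

napkin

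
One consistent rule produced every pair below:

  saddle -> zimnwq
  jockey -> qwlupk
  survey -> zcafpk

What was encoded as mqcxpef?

fitness

In saddle: s→z is +7, a→i is +8, d→m is +9, d→n is +10 — the shift increases by 1 each position. Each letter shifts forward by (position + 7), i.e. 7, 8, 9, … — the shift grows by one for each successive letter.
Decoding mqcxpef: m−7=f, q−8=i, c−9=t, x−10=n, p−11=e, e−12=s, f−13=s.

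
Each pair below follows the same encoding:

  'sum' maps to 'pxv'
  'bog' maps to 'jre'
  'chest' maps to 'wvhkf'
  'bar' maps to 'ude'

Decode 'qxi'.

fun

The output letters match the input read backwards, each shifted +3: sum reversed is mus. The word is reversed, then every letter is shifted forward by 3.
Reversing it on qxi: shift back: q−3=n, x−3=u, i−3=f → nuf; then reverse → fun.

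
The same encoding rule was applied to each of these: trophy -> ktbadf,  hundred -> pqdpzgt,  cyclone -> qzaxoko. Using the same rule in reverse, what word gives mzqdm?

The output letters match the input read backwards, each shifted +12: trophy reversed is yhport. Two steps: reverse the string, then apply a Caesar shift of +12.
Decoding mzqdm: shift back: m−12=a, z−12=n, q−12=e, d−12=r, m−12=a → anera; then reverse → arena.

arena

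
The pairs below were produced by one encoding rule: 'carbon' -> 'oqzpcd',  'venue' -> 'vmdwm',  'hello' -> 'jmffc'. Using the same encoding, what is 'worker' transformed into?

c(2)→o(14) and a(0)→q(16) fit y≡25x+16 (mod 26); the inverse of 25 mod 26 is 25. Treating letters as 0–25, the rule is x ↦ 25x + 16 (mod 26).
On worker: w(22)→25·22+16≡20=u; o(14)→25·14+16≡2=c; r(17)→25·17+16≡25=z; k(10)→25·10+16≡6=g; e(4)→25·4+16≡12=m; r(17)→25·17+16≡25=z (all mod 26).

uczgmz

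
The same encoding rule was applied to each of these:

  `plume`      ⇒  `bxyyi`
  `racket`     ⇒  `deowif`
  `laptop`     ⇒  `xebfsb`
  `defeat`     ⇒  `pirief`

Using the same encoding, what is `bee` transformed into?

nii

The shift depends on letter class: consonant p→b is +12, but vowel u→y is +4. Vowels shift forward by 4 and consonants shift forward by 12.
On bee: b(cons)+12=n, e(vowel)+4=i, e(vowel)+4=i.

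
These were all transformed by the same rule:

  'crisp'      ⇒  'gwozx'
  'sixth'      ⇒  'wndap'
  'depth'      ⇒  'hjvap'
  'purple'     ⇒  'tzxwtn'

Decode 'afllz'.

wafer

In crisp: c→g is +4, r→w is +5, i→o is +6, s→z is +7 — the shift increases by 1 each position. The shift increases by 1 at each position, starting from +4: 4, 5, 6, ….
Reversing it on afllz: a−4=w, f−5=a, l−6=f, l−7=e, z−8=r.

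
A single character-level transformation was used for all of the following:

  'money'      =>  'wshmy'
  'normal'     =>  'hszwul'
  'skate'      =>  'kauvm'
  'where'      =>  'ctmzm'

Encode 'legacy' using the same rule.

lmiuqy

m(12)→w(22) and o(14)→s(18) fit y≡11x+20 (mod 26); the inverse of 11 mod 26 is 19. Each letter's alphabet position (a=0..z=25) is mapped through 11·x+20 mod 26 — an affine cipher.
Applying it to legacy: l(11)→11·11+20≡11=l; e(4)→11·4+20≡12=m; g(6)→11·6+20≡8=i; a(0)→11·0+20≡20=u; c(2)→11·2+20≡16=q; y(24)→11·24+20≡24=y (all mod 26).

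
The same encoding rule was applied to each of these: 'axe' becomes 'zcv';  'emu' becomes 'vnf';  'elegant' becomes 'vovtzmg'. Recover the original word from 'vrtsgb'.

eighty

Each pair mirrors across the alphabet (a↔z, x↔c, e↔v): positions sum to 25. Letters are reflected about the middle of the alphabet (position → 25−position): Atbash.
Undoing it on vrtsgb: v↔e, r↔i, t↔g, s↔h, g↔t, b↔y.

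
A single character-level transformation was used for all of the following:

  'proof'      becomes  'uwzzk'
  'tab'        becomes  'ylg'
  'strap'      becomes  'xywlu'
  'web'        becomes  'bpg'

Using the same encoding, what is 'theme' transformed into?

ymprp

The shift depends on letter class: consonant p→u is +5, but vowel o→z is +11. The rule splits by letter class: vowels +11, consonants +5.
On theme: t(cons)+5=y, h(cons)+5=m, e(vowel)+11=p, m(cons)+5=r, e(vowel)+11=p.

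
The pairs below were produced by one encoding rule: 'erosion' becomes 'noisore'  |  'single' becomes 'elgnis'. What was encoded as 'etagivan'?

navigate

The output letters match the input read backwards: erosion reversed is noisore. It's just the letters in reverse order.
Undoing it on etagivan: then reverse → navigate.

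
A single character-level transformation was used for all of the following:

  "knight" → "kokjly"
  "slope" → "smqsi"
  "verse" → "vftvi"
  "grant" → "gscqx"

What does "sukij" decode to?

stiff

The shift increases by 1 at each position, starting from +0: 0, 1, 2, ….
Undoing it on sukij: s−0=s, u−1=t, k−2=i, i−3=f, j−4=f.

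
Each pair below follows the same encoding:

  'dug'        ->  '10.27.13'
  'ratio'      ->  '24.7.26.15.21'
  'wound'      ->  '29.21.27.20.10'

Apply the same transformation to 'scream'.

25.9.24.11.7.19

d is letter #4 and maps to 10: an offset of 6. Each letter is replaced by its alphabet position (a=1..z=26) + 6.
For scream: s=19→25, c=3→9, r=18→24, e=5→11, a=1→7, m=13→19.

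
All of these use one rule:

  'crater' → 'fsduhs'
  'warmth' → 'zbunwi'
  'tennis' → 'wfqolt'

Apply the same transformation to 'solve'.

Shifts by position in crater: pos 0: c→f (+3), pos 1: r→s (+1), pos 2: a→d (+3), pos 3: t→u (+1) — repeating every 2. It's a Vigenère-style cipher with numeric key [3,1]: position i shifts by key[i mod 2].
Applying it to solve: s+3=v, o+1=p, l+3=o, v+1=w, e+3=h.

vpowh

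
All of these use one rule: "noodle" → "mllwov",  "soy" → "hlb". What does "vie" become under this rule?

Each pair mirrors across the alphabet (n↔m, o↔l, o↔l): positions sum to 25. Letters are reflected about the middle of the alphabet (position → 25−position): Atbash.
For vie: v↔e, i↔r, e↔v.

erv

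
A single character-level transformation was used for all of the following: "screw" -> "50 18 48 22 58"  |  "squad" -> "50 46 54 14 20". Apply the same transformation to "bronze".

s(#19)→50 and c(#3)→18: differences scale by 2, so n = 2·pos + 12. With a=1..z=26, the number is 2·pos + 12.
Applying it to bronze: b=2→16, r=18→48, o=15→42, n=14→40, z=26→64, e=5→22.

16 48 42 40 64 22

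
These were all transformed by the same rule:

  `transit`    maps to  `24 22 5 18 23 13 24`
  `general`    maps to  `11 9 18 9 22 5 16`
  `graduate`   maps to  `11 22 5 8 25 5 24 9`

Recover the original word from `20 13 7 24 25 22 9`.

picture

t is letter #20 and maps to 24: an offset of 4. Letters become their 1-based position plus 4 (so a→5, b→6, …).
Reversing it on 20 13 7 24 25 22 9: 20→(20−4)÷1=16=p, 13→(13−4)÷1=9=i, 7→(7−4)÷1=3=c, 24→(24−4)÷1=20=t, 25→(25−4)÷1=21=u, 22→(22−4)÷1=18=r, 9→(9−4)÷1=5=e.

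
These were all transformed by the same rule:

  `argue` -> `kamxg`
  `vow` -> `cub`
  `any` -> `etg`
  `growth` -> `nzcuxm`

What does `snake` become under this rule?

The output letters match the input read backwards, each shifted +6: argue reversed is eugra. Read the word backwards and shift each letter +6.
Applying it to snake: reverse → ekans; then shift: e+6=k, k+6=q, a+6=g, n+6=t, s+6=y.

kqgty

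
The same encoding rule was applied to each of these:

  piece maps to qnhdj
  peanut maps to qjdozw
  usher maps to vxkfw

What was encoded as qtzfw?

power

Shifts by position in piece: pos 0: p→q (+1), pos 1: i→n (+5), pos 2: e→h (+3), pos 3: c→d (+1), pos 4: e→j (+5) — repeating every 3. It's a Vigenère-style cipher with numeric key [1,5,3]: position i shifts by key[i mod 3].
Undoing it on qtzfw: q−1=p, t−5=o, z−3=w, f−1=e, w−5=r.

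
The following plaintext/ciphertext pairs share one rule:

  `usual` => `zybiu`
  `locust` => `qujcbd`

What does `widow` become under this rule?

In usual: u→z is +5, s→y is +6, u→b is +7, a→i is +8 — the shift increases by 1 each position. Letter i (0-indexed) is shifted by i+5, so successive shifts are 5, 6, 7, ….
For widow: w+5=b, i+6=o, d+7=k, o+8=w, w+9=f.

bokwf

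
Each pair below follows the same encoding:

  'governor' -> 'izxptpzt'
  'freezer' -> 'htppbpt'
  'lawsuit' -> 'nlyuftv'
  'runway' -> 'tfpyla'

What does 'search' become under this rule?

upltej

The shift depends on letter class: consonant g→i is +2, but vowel o→z is +11. Vowels shift forward by 11 and consonants shift forward by 2.
On search: s(cons)+2=u, e(vowel)+11=p, a(vowel)+11=l, r(cons)+2=t, c(cons)+2=e, h(cons)+2=j.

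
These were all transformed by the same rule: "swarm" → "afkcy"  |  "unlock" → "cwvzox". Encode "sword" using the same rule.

afycp

In swarm: s→a is +8, w→f is +9, a→k is +10, r→c is +11 — the shift increases by 1 each position. Letter i (0-indexed) is shifted by i+8, so successive shifts are 8, 9, 10, ….
For sword: s+8=a, w+9=f, o+10=y, r+11=c, d+12=p.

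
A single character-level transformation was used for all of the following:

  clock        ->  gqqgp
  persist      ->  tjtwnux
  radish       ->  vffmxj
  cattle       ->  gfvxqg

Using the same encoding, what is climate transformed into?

gqkqfvi

Shifts by position in clock: pos 0: c→g (+4), pos 1: l→q (+5), pos 2: o→q (+2), pos 3: c→g (+4), pos 4: k→p (+5) — repeating every 3. The shifts repeat in a cycle of length 3: positions 0,1,… shift by +4, +5, +2, then the pattern repeats.
Applying it to climate: c+4=g, l+5=q, i+2=k, m+4=q, a+5=f, t+2=v, e+4=i.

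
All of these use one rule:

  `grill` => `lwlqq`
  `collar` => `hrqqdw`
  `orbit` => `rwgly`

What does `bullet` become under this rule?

gxqqhy

The shift depends on letter class: consonant g→l is +5, but vowel i→l is +3. The rule splits by letter class: vowels +3, consonants +5.
Applying it to bullet: b(cons)+5=g, u(vowel)+3=x, l(cons)+5=q, l(cons)+5=q, e(vowel)+3=h, t(cons)+5=y.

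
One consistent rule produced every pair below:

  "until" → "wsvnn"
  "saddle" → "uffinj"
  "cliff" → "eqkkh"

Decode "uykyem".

A repeating key of period 2 is used — shifts +2, +5 over and over.
Decoding uykyem: u−2=s, y−5=t, k−2=i, y−5=t, e−2=c, m−5=h.

stitch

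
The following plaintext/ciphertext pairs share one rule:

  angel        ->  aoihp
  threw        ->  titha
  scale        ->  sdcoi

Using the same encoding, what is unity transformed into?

uokwc

Letter i (0-indexed) is shifted by i+0, so successive shifts are 0, 1, 2, ….
Applying it to unity: u+0=u, n+1=o, i+2=k, t+3=w, y+4=c.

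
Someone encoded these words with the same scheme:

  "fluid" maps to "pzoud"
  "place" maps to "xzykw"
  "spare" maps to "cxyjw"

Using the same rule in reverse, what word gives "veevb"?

tooth

f(5)→p(15) and l(11)→z(25) fit y≡19x+24 (mod 26); the inverse of 19 mod 26 is 11. Treating letters as 0–25, the rule is x ↦ 19x + 24 (mod 26).
Reversing it on veevb: v(21)→11·(21−24)≡19=t; e(4)→11·(4−24)≡14=o; e(4)→11·(4−24)≡14=o; v(21)→11·(21−24)≡19=t; b(1)→11·(1−24)≡7=h (all mod 26).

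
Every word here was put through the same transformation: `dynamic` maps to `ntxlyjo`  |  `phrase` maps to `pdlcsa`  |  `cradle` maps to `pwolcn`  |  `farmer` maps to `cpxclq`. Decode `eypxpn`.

cement

The output letters match the input read backwards, each shifted +11: dynamic reversed is cimanyd. The word is reversed, then every letter is shifted forward by 11.
Reversing it on eypxpn: shift back: e−11=t, y−11=n, p−11=e, x−11=m, p−11=e, n−11=c → tnemec; then reverse → cement.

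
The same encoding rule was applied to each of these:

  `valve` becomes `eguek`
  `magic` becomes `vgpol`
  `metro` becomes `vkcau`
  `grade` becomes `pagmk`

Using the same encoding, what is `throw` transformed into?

The shift depends on letter class: consonant v→e is +9, but vowel a→g is +6. Vowels shift forward by 6 and consonants shift forward by 9.
On throw: t(cons)+9=c, h(cons)+9=q, r(cons)+9=a, o(vowel)+6=u, w(cons)+9=f.

cqauf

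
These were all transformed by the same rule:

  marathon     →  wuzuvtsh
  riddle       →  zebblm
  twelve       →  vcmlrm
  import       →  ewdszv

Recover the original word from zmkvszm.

m(12)→w(22) and a(0)→u(20) fit y≡11x+20 (mod 26); the inverse of 11 mod 26 is 19. This is an affine cipher: with a=0,…,z=25, each position x becomes (11x+20) mod 26.
Reversing it on zmkvszm: z(25)→19·(25−20)≡17=r; m(12)→19·(12−20)≡4=e; k(10)→19·(10−20)≡18=s; v(21)→19·(21−20)≡19=t; s(18)→19·(18−20)≡14=o; z(25)→19·(25−20)≡17=r; m(12)→19·(12−20)≡4=e (all mod 26).

restore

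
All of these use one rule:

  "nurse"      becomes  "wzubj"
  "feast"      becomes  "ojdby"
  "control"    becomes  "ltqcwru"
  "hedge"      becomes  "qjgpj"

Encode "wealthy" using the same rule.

A repeating key of period 3 is used — shifts +9, +5, +3 over and over.
Applying it to wealthy: w+9=f, e+5=j, a+3=d, l+9=u, t+5=y, h+3=k, y+9=h.

fjduykh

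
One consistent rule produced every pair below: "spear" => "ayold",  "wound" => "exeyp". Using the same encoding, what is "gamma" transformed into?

ojwxm

Letter i (0-indexed) is shifted by i+8, so successive shifts are 8, 9, 10, ….
For gamma: g+8=o, a+9=j, m+10=w, m+11=x, a+12=m.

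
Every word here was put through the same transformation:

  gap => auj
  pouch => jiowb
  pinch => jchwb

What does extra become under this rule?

yrnlu

Compare letters: g→a is +20, a→u is +20, p→j is +20 — a constant shift. This is a Caesar cipher with shift 20.
Applying it to extra: e+20=y, x+20=r, t+20=n, r+20=l, a+20=u.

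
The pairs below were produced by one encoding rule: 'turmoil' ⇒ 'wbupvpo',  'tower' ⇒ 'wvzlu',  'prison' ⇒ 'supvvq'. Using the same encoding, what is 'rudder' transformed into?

ubgglu

Vowels shift forward by 7 and consonants shift forward by 3.
Applying it to rudder: r(cons)+3=u, u(vowel)+7=b, d(cons)+3=g, d(cons)+3=g, e(vowel)+7=l, r(cons)+3=u.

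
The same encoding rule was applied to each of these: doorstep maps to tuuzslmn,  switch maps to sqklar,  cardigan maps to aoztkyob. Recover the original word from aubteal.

Each letter's alphabet position (a=0..z=25) is mapped through 19·x+14 mod 26 — an affine cipher.
Reversing it on aubteal: a(0)→11·(0−14)≡2=c; u(20)→11·(20−14)≡14=o; b(1)→11·(1−14)≡13=n; t(19)→11·(19−14)≡3=d; e(4)→11·(4−14)≡20=u; a(0)→11·(0−14)≡2=c; l(11)→11·(11−14)≡19=t (all mod 26).

conduct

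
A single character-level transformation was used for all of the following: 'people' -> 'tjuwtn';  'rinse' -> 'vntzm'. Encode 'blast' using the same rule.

In people: p→t is +4, e→j is +5, o→u is +6, p→w is +7 — the shift increases by 1 each position. Letter i (0-indexed) is shifted by i+4, so successive shifts are 4, 5, 6, ….
On blast: b+4=f, l+5=q, a+6=g, s+7=z, t+8=b.

fqgzb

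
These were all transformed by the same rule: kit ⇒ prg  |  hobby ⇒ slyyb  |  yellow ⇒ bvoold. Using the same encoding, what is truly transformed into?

gifob

Each pair mirrors across the alphabet (k↔p, i↔r, t↔g): positions sum to 25. Each letter is replaced by its mirror in the alphabet: a↔z, b↔y, c↔x, and so on (the Atbash cipher).
Applying it to truly: t↔g, r↔i, u↔f, l↔o, y↔b.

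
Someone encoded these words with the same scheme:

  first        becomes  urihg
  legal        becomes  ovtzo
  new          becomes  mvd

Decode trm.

Each pair mirrors across the alphabet (f↔u, i↔r, r↔i): positions sum to 25. This is the alphabet-reversal cipher (Atbash): a becomes z, b becomes y, etc.
Undoing it on trm: t↔g, r↔i, m↔n.

gin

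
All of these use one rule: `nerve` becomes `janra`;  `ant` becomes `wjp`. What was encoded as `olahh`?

Compare letters: n→j is +22, e→a is +22, r→n is +22 — a constant shift. This is a Caesar cipher with shift 22.
Reversing it on olahh: o−22=s, l−22=p, a−22=e, h−22=l, h−22=l.

spell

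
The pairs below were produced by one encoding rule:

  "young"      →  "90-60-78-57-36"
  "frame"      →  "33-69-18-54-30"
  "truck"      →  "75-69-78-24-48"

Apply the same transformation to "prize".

63-69-42-93-30

With a=1..z=26, the number is 3·pos + 15.
Applying it to prize: p=16→63, r=18→69, i=9→42, z=26→93, e=5→30.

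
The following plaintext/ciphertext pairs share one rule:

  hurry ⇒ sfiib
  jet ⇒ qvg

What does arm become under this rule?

zin

Letters are reflected about the middle of the alphabet (position → 25−position): Atbash.
On arm: a↔z, r↔i, m↔n.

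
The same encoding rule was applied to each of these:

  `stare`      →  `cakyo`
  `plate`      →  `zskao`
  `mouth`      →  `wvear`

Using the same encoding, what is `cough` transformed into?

mvenr

The shifts repeat in a cycle of length 2: positions 0,1,… shift by +10, +7, then the pattern repeats.
Applying it to cough: c+10=m, o+7=v, u+10=e, g+7=n, h+10=r.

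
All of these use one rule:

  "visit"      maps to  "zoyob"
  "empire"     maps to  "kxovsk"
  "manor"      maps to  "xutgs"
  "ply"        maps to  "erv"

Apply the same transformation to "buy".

eah

The word is reversed, then every letter is shifted forward by 6.
For buy: reverse → yub; then shift: y+6=e, u+6=a, b+6=h.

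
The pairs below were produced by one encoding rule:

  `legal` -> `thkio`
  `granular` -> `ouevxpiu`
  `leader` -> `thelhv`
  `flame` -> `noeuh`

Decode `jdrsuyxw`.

bankrupt

Shifts by position in legal: pos 0: l→t (+8), pos 1: e→h (+3), pos 2: g→k (+4), pos 3: a→i (+8), pos 4: l→o (+3) — repeating every 3. It's a Vigenère-style cipher with numeric key [8,3,4]: position i shifts by key[i mod 3].
Decoding jdrsuyxw: j−8=b, d−3=a, r−4=n, s−8=k, u−3=r, y−4=u, x−8=p, w−3=t.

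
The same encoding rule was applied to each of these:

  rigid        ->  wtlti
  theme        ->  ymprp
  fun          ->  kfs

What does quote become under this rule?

vfzyp

The shift depends on letter class: consonant r→w is +5, but vowel i→t is +11. The rule splits by letter class: vowels +11, consonants +5.
On quote: q(cons)+5=v, u(vowel)+11=f, o(vowel)+11=z, t(cons)+5=y, e(vowel)+11=p.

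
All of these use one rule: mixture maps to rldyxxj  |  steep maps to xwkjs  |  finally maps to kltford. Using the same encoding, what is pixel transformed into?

Shifts by position in mixture: pos 0: m→r (+5), pos 1: i→l (+3), pos 2: x→d (+6), pos 3: t→y (+5), pos 4: u→x (+3), pos 5: r→x (+6) — repeating every 3. A repeating key of period 3 is used — shifts +5, +3, +6 over and over.
Applying it to pixel: p+5=u, i+3=l, x+6=d, e+5=j, l+3=o.

uldjo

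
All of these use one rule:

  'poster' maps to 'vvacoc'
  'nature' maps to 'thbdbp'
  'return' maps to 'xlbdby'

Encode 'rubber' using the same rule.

The shift increases by 1 at each position, starting from +6: 6, 7, 8, ….
Applying it to rubber: r+6=x, u+7=b, b+8=j, b+9=k, e+10=o, r+11=c.

xbjkoc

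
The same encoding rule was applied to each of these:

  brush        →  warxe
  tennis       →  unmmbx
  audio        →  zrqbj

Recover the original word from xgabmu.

sprint

Treating letters as 0–25, the rule is x ↦ 23x + 25 (mod 26).
Undoing it on xgabmu: x(23)→17·(23−25)≡18=s; g(6)→17·(6−25)≡15=p; a(0)→17·(0−25)≡17=r; b(1)→17·(1−25)≡8=i; m(12)→17·(12−25)≡13=n; u(20)→17·(20−25)≡19=t (all mod 26).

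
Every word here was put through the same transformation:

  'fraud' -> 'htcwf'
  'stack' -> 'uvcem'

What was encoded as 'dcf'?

This is a Caesar cipher with shift 2.
Reversing it on dcf: d−2=b, c−2=a, f−2=d.

bad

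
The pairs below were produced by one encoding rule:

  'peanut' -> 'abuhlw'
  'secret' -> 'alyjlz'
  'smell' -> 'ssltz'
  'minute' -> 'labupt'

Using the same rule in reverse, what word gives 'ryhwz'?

spark

The output letters match the input read backwards, each shifted +7: peanut reversed is tunaep. Two steps: reverse the string, then apply a Caesar shift of +7.
Undoing it on ryhwz: shift back: r−7=k, y−7=r, h−7=a, w−7=p, z−7=s → kraps; then reverse → spark.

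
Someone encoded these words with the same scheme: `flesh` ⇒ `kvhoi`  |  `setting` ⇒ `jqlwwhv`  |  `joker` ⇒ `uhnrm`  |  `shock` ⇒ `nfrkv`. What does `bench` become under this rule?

The output letters match the input read backwards, each shifted +3: flesh reversed is hself. The word is reversed, then every letter is shifted forward by 3.
On bench: reverse → hcneb; then shift: h+3=k, c+3=f, n+3=q, e+3=h, b+3=e.

kfqhe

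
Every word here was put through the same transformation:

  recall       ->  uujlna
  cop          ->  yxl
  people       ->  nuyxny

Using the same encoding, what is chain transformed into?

wrjql

The output letters match the input read backwards, each shifted +9: recall reversed is llacer. Two steps: reverse the string, then apply a Caesar shift of +9.
Applying it to chain: reverse → niahc; then shift: n+9=w, i+9=r, a+9=j, h+9=q, c+9=l.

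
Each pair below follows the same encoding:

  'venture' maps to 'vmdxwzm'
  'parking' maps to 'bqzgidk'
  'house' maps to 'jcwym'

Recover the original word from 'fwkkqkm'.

v(21)→v(21) and e(4)→m(12) fit y≡25x+16 (mod 26); the inverse of 25 mod 26 is 25. Each letter's alphabet position (a=0..z=25) is mapped through 25·x+16 mod 26 — an affine cipher.
Reversing it on fwkkqkm: f(5)→25·(5−16)≡11=l; w(22)→25·(22−16)≡20=u; k(10)→25·(10−16)≡6=g; k(10)→25·(10−16)≡6=g; q(16)→25·(16−16)≡0=a; k(10)→25·(10−16)≡6=g; m(12)→25·(12−16)≡4=e (all mod 26).

luggage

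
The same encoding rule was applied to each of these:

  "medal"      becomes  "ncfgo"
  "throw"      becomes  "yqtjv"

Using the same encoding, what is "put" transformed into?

The output letters match the input read backwards, each shifted +2: medal reversed is ladem. Two steps: reverse the string, then apply a Caesar shift of +2.
On put: reverse → tup; then shift: t+2=v, u+2=w, p+2=r.

vwr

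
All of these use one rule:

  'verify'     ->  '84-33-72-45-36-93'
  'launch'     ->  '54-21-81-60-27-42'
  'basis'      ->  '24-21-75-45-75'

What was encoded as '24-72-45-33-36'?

brief

v(#22)→84 and e(#5)→33: differences scale by 3, so n = 3·pos + 18. Each letter becomes 3×(its alphabet position, a=1..z=26) + 18.
Decoding 24-72-45-33-36: 24→(24−18)÷3=2=b, 72→(72−18)÷3=18=r, 45→(45−18)÷3=9=i, 33→(33−18)÷3=5=e, 36→(36−18)÷3=6=f.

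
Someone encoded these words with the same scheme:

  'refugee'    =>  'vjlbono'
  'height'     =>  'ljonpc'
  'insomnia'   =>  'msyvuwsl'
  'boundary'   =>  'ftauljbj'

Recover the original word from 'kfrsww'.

gallon

In refugee: r→v is +4, e→j is +5, f→l is +6, u→b is +7 — the shift increases by 1 each position. Each letter shifts forward by (position + 4), i.e. 4, 5, 6, … — the shift grows by one for each successive letter.
Decoding kfrsww: k−4=g, f−5=a, r−6=l, s−7=l, w−8=o, w−9=n.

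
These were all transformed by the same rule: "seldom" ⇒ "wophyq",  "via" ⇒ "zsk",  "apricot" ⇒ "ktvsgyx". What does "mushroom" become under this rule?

qewlvyyq

The shift depends on letter class: consonant s→w is +4, but vowel e→o is +10. Vowels shift forward by 10 and consonants shift forward by 4.
On mushroom: m(cons)+4=q, u(vowel)+10=e, s(cons)+4=w, h(cons)+4=l, r(cons)+4=v, o(vowel)+10=y, o(vowel)+10=y, m(cons)+4=q.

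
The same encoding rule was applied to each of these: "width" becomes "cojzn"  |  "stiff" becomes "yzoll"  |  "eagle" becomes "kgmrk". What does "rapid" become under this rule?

This is a Caesar cipher with shift 6.
Applying it to rapid: r+6=x, a+6=g, p+6=v, i+6=o, d+6=j.

xgvoj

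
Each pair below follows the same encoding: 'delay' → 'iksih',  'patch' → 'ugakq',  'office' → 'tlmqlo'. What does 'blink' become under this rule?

Letter i (0-indexed) is shifted by i+5, so successive shifts are 5, 6, 7, ….
Applying it to blink: b+5=g, l+6=r, i+7=p, n+8=v, k+9=t.

grpvt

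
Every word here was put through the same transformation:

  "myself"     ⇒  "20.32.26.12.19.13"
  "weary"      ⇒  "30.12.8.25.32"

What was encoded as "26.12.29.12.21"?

seven

m is letter #13 and maps to 20: an offset of 7. Letters become their 1-based position plus 7 (so a→8, b→9, …).
Undoing it on 26.12.29.12.21: 26→(26−7)÷1=19=s, 12→(12−7)÷1=5=e, 29→(29−7)÷1=22=v, 12→(12−7)÷1=5=e, 21→(21−7)÷1=14=n.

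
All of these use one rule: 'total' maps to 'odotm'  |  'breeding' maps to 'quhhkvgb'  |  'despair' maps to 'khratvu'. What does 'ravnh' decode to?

spice

t(19)→o(14) and o(14)→d(3) fit y≡23x+19 (mod 26); the inverse of 23 mod 26 is 17. This is an affine cipher: with a=0,…,z=25, each position x becomes (23x+19) mod 26.
Reversing it on ravnh: r(17)→17·(17−19)≡18=s; a(0)→17·(0−19)≡15=p; v(21)→17·(21−19)≡8=i; n(13)→17·(13−19)≡2=c; h(7)→17·(7−19)≡4=e (all mod 26).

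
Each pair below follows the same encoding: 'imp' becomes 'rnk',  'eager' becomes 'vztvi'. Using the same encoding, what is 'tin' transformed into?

grm

Each letter is replaced by its mirror in the alphabet: a↔z, b↔y, c↔x, and so on (the Atbash cipher).
On tin: t↔g, i↔r, n↔m.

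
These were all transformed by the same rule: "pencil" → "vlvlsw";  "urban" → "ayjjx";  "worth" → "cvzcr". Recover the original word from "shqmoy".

In pencil: p→v is +6, e→l is +7, n→v is +8, c→l is +9 — the shift increases by 1 each position. The shift increases by 1 at each position, starting from +6: 6, 7, 8, ….
Undoing it on shqmoy: s−6=m, h−7=a, q−8=i, m−9=d, o−10=e, y−11=n.

maiden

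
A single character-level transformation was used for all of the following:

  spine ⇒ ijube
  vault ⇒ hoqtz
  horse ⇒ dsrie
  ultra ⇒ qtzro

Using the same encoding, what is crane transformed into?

wrobe

s(18)→i(8) and p(15)→j(9) fit y≡17x+14 (mod 26); the inverse of 17 mod 26 is 23. This is an affine cipher: with a=0,…,z=25, each position x becomes (17x+14) mod 26.
Applying it to crane: c(2)→17·2+14≡22=w; r(17)→17·17+14≡17=r; a(0)→17·0+14≡14=o; n(13)→17·13+14≡1=b; e(4)→17·4+14≡4=e (all mod 26).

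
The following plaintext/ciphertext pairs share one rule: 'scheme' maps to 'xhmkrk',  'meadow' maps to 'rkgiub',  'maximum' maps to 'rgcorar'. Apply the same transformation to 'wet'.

Vowels shift forward by 6 and consonants shift forward by 5.
For wet: w(cons)+5=b, e(vowel)+6=k, t(cons)+5=y.

bky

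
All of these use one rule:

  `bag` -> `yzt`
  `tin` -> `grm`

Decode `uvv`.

fee

Each pair mirrors across the alphabet (b↔y, a↔z, g↔t): positions sum to 25. This is the alphabet-reversal cipher (Atbash): a becomes z, b becomes y, etc.
Decoding uvv: u↔f, v↔e, v↔e.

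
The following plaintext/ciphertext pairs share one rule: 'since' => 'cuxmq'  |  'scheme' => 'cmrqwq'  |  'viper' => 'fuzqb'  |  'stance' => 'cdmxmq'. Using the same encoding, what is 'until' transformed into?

The shift depends on letter class: consonant s→c is +10, but vowel i→u is +12. Two shifts are in play — +12 for a/e/i/o/u, +10 for every other letter.
For until: u(vowel)+12=g, n(cons)+10=x, t(cons)+10=d, i(vowel)+12=u, l(cons)+10=v.

gxduv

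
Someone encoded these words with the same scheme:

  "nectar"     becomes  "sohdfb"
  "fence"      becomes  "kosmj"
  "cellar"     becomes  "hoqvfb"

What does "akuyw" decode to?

vapor

A repeating key of period 2 is used — shifts +5, +10 over and over.
Undoing it on akuyw: a−5=v, k−10=a, u−5=p, y−10=o, w−5=r.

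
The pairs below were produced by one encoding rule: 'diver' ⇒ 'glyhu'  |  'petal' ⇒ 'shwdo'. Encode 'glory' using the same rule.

Compare letters: d→g is +3, i→l is +3, v→y is +3 — a constant shift. It's a constant shift of +3 (ROT3).
Applying it to glory: g+3=j, l+3=o, o+3=r, r+3=u, y+3=b.

jorub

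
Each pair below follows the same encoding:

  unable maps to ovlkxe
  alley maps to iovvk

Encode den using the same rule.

xon

Two steps: reverse the string, then apply a Caesar shift of +10.
For den: reverse → ned; then shift: n+10=x, e+10=o, d+10=n.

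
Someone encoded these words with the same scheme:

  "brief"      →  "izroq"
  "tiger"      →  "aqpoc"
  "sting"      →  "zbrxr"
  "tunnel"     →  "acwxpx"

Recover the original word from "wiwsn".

panic

In brief: b→i is +7, r→z is +8, i→r is +9, e→o is +10 — the shift increases by 1 each position. Letter i (0-indexed) is shifted by i+7, so successive shifts are 7, 8, 9, ….
Reversing it on wiwsn: w−7=p, i−8=a, w−9=n, s−10=i, n−11=c.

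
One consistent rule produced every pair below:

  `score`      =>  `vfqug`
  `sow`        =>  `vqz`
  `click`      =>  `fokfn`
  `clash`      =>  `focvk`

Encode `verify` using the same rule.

ygukib

Two shifts are in play — +2 for a/e/i/o/u, +3 for every other letter.
For verify: v(cons)+3=y, e(vowel)+2=g, r(cons)+3=u, i(vowel)+2=k, f(cons)+3=i, y(cons)+3=b.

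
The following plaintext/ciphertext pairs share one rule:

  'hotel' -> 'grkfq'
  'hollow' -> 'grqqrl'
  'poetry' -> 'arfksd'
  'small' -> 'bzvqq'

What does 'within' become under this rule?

h(7)→g(6) and o(14)→r(17) fit y≡9x+21 (mod 26); the inverse of 9 mod 26 is 3. Treating letters as 0–25, the rule is x ↦ 9x + 21 (mod 26).
Applying it to within: w(22)→9·22+21≡11=l; i(8)→9·8+21≡15=p; t(19)→9·19+21≡10=k; h(7)→9·7+21≡6=g; i(8)→9·8+21≡15=p; n(13)→9·13+21≡8=i (all mod 26).

lpkgpi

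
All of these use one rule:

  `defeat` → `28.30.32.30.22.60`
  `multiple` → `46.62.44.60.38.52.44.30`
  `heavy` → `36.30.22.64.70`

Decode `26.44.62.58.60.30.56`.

d(#4)→28 and e(#5)→30: differences scale by 2, so n = 2·pos + 20. With a=1..z=26, the number is 2·pos + 20.
Undoing it on 26.44.62.58.60.30.56: 26→(26−20)÷2=3=c, 44→(44−20)÷2=12=l, 62→(62−20)÷2=21=u, 58→(58−20)÷2=19=s, 60→(60−20)÷2=20=t, 30→(30−20)÷2=5=e, 56→(56−20)÷2=18=r.

cluster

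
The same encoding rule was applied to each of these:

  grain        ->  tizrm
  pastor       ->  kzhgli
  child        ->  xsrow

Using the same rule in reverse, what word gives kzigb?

party

Each letter is replaced by its mirror in the alphabet: a↔z, b↔y, c↔x, and so on (the Atbash cipher).
Decoding kzigb: k↔p, z↔a, i↔r, g↔t, b↔y.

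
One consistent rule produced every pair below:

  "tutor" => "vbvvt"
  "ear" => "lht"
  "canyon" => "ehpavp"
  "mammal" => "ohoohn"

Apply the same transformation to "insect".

ppulev

The shift depends on letter class: consonant t→v is +2, but vowel u→b is +7. The rule splits by letter class: vowels +7, consonants +2.
Applying it to insect: i(vowel)+7=p, n(cons)+2=p, s(cons)+2=u, e(vowel)+7=l, c(cons)+2=e, t(cons)+2=v.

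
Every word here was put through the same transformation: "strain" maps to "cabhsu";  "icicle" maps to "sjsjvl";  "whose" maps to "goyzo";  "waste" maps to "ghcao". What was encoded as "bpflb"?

The shifts repeat in a cycle of length 2: positions 0,1,… shift by +10, +7, then the pattern repeats.
Undoing it on bpflb: b−10=r, p−7=i, f−10=v, l−7=e, b−10=r.

river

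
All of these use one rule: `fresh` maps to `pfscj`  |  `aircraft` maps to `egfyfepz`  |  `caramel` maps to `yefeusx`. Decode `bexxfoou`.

Each letter's alphabet position (a=0..z=25) is mapped through 23·x+4 mod 26 — an affine cipher.
Undoing it on bexxfoou: b(1)→17·(1−4)≡1=b; e(4)→17·(4−4)≡0=a; x(23)→17·(23−4)≡11=l; x(23)→17·(23−4)≡11=l; f(5)→17·(5−4)≡17=r; o(14)→17·(14−4)≡14=o; o(14)→17·(14−4)≡14=o; u(20)→17·(20−4)≡12=m (all mod 26).

ballroom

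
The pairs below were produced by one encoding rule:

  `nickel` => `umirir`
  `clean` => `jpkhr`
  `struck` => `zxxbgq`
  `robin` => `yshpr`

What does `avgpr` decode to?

Shifts by position in nickel: pos 0: n→u (+7), pos 1: i→m (+4), pos 2: c→i (+6), pos 3: k→r (+7), pos 4: e→i (+4), pos 5: l→r (+6) — repeating every 3. A repeating key of period 3 is used — shifts +7, +4, +6 over and over.
Decoding avgpr: a−7=t, v−4=r, g−6=a, p−7=i, r−4=n.

train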